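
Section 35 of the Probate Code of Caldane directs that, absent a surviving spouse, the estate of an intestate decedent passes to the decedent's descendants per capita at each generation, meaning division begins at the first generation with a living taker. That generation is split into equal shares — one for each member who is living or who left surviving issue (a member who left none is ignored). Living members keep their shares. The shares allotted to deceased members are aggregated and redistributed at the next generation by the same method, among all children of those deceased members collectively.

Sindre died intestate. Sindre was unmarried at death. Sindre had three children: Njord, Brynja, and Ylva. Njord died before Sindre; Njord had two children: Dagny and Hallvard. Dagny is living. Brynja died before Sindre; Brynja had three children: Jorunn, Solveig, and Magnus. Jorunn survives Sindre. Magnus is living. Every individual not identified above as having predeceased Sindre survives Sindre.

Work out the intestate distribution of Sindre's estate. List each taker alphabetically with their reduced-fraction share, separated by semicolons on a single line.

There is no surviving spouse, so the entire estate passes to Sindre's descendants per capita at each generation.
At generation 1 (Njord, Brynja, Ylva) there are 3 shares of (1)/3 = 1/3 each.
Living: Ylva — each takes 1/3.
Deceased: Njord and Brynja. Their combined 2/3 is pooled and carried to generation 2.
At generation 2 (Dagny, Hallvard, Jorunn, Solveig, Magnus) there are 5 shares of (2/3)/5 = 2/15 each.
Living: Dagny, Hallvard, Jorunn, Solveig, and Magnus — each takes 2/15.

Dagny 2/15; Hallvard 2/15; Jorunn 2/15; Magnus 2/15; Solveig 2/15; Ylva 1/3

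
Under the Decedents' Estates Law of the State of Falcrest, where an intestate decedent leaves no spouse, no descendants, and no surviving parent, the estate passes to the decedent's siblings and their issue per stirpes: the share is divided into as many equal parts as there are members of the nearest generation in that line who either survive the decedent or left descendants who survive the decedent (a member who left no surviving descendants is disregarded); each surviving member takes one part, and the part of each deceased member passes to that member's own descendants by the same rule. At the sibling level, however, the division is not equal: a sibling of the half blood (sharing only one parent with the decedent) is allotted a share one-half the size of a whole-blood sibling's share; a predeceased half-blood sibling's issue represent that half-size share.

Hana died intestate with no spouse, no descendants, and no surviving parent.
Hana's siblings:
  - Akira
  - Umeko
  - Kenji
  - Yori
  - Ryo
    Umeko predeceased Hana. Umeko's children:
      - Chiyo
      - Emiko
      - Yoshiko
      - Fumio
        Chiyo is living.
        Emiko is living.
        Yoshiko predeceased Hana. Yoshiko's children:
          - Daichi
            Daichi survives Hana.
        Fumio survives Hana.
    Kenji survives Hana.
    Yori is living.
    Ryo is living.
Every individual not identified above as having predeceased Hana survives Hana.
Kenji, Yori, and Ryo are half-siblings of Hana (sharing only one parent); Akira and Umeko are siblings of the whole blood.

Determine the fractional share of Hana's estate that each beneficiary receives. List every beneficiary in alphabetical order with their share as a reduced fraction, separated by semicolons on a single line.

No spouse, descendants, or parent survives, so the estate passes to Hana's siblings per stirpes.
Half-blood siblings count for one-half the weight of whole-blood siblings at the initial division.
Dividing 1 in proportion to weights (total weight 7/2): Akira (weight 1) → 2/7; Umeko (weight 1) → 2/7; Kenji (weight 1/2) → 1/7; Yori (weight 1/2) → 1/7; Ryo (weight 1/2) → 1/7.
Akira is living and takes 2/7.
Umeko predeceased; the 2/7 allotted to Umeko's branch passes to Umeko's issue by representation.
The 2/7 is divided into 4 equal shares of 1/14 among Chiyo, Emiko, Yoshiko, Fumio.
Chiyo is living and takes 1/14.
Emiko is living and takes 1/14.
Yoshiko predeceased; the 1/14 allotted to Yoshiko's branch passes to Yoshiko's issue by representation.
Daichi is the sole taker at this level and receives the full 1/14.
Fumio is living and takes 1/14.
Kenji is living and takes 1/7.
Yori is living and takes 1/7.
Ryo is living and takes 1/7.

Akira 2/7; Chiyo 1/14; Daichi 1/14; Emiko 1/14; Fumio 1/14; Kenji 1/7; Ryo 1/7; Yori 1/7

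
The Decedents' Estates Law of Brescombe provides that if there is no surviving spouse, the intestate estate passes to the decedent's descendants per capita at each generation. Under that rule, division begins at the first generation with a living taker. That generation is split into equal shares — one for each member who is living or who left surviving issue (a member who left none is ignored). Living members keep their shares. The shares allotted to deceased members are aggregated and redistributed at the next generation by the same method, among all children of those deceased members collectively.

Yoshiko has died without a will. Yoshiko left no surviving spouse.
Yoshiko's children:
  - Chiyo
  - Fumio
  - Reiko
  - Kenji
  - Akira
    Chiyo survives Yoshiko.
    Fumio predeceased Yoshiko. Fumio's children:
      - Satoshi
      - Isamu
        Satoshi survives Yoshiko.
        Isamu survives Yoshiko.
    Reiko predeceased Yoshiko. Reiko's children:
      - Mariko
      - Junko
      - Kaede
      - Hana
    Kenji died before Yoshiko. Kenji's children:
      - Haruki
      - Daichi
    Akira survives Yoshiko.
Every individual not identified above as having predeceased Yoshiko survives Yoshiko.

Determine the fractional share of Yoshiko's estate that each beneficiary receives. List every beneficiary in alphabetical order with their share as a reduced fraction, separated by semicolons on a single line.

There is no surviving spouse, so the entire estate passes to Yoshiko's descendants per capita at each generation.
At generation 1 (Chiyo, Fumio, Reiko, Kenji, Akira) there are 5 shares of (1)/5 = 1/5 each.
Living: Chiyo and Akira — each takes 1/5.
Deceased: Fumio, Reiko, and Kenji. Their combined 3/5 is pooled and carried to generation 2.
At generation 2 (Satoshi, Isamu, Mariko, Junko, Kaede, Hana, Haruki, Daichi) there are 8 shares of (3/5)/8 = 3/40 each.
Living: Satoshi, Isamu, Mariko, Junko, Kaede, Hana, Haruki, and Daichi — each takes 3/40.

Akira 1/5; Chiyo 1/5; Daichi 3/40; Hana 3/40; Haruki 3/40; Isamu 3/40; Junko 3/40; Kaede 3/40; Mariko 3/40; Satoshi 3/40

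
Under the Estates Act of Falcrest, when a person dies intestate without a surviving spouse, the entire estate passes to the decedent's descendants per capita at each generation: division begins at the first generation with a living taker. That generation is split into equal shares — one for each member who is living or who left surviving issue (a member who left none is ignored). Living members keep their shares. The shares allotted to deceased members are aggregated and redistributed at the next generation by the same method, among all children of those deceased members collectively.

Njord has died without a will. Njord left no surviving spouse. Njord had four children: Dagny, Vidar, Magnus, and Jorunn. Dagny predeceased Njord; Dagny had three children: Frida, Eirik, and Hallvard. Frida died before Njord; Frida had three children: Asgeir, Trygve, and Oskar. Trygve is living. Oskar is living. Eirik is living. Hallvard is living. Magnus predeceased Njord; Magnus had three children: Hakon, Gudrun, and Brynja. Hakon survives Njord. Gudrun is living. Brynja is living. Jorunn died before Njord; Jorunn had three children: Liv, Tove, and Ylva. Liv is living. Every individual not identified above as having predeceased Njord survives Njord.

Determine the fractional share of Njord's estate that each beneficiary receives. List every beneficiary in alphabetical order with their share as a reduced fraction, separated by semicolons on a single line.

Asgeir 1/36; Brynja 1/12; Eirik 1/12; Gudrun 1/12; Hakon 1/12; Hallvard 1/12; Liv 1/12; Oskar 1/36; Tove 1/12; Trygve 1/36; Vidar 1/4; Ylva 1/12

There is no surviving spouse, so the entire estate passes to Njord's descendants per capita at each generation.
At generation 1 (Dagny, Vidar, Magnus, Jorunn) there are 4 shares of (1)/4 = 1/4 each.
Living: Vidar — each takes 1/4.
Deceased: Dagny, Magnus, and Jorunn. Their combined 3/4 is pooled and carried to generation 2.
At generation 2 (Frida, Eirik, Hallvard, Hakon, Gudrun, Brynja, Liv, Tove, Ylva) there are 9 shares of (3/4)/9 = 1/12 each.
Living: Eirik, Hallvard, Hakon, Gudrun, Brynja, Liv, Tove, and Ylva — each takes 1/12.
Deceased: Frida. That 1/12 share is carried to generation 3.
At generation 3 (Asgeir, Trygve, Oskar) there are 3 shares of (1/12)/3 = 1/36 each.
Living: Asgeir, Trygve, and Oskar — each takes 1/36.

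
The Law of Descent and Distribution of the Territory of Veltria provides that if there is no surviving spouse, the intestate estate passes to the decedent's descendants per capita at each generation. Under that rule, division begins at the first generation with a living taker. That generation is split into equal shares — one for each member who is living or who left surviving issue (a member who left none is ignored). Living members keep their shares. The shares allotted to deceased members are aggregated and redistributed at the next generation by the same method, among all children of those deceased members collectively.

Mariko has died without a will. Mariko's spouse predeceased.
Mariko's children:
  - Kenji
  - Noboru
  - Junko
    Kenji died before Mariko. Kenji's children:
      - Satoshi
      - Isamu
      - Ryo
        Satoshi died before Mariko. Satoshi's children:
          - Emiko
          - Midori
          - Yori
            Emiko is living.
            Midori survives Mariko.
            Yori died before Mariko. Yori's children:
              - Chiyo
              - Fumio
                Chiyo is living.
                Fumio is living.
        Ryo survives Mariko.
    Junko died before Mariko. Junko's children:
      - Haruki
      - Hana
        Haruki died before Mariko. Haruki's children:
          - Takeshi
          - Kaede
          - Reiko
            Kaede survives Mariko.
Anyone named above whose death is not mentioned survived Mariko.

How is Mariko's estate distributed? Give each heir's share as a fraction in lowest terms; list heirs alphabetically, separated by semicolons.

Chiyo 1/45; Emiko 2/45; Fumio 1/45; Hana 2/15; Isamu 2/15; Kaede 2/45; Midori 2/45; Noboru 1/3; Reiko 2/45; Ryo 2/15; Takeshi 2/45

There is no surviving spouse, so the entire estate passes to Mariko's descendants per capita at each generation.
At generation 1 (Kenji, Noboru, Junko) there are 3 shares of (1)/3 = 1/3 each.
Living: Noboru — each takes 1/3.
Deceased: Kenji and Junko. Their combined 2/3 is pooled and carried to generation 2.
At generation 2 (Satoshi, Isamu, Ryo, Haruki, Hana) there are 5 shares of (2/3)/5 = 2/15 each.
Living: Isamu, Ryo, and Hana — each takes 2/15.
Deceased: Satoshi and Haruki. Their combined 4/15 is pooled and carried to generation 3.
At generation 3 (Emiko, Midori, Yori, Takeshi, Kaede, Reiko) there are 6 shares of (4/15)/6 = 2/45 each.
Living: Emiko, Midori, Takeshi, Kaede, and Reiko — each takes 2/45.
Deceased: Yori. That 2/45 share is carried to generation 4.
At generation 4 (Chiyo, Fumio) there are 2 shares of (2/45)/2 = 1/45 each.
Living: Chiyo and Fumio — each takes 1/45.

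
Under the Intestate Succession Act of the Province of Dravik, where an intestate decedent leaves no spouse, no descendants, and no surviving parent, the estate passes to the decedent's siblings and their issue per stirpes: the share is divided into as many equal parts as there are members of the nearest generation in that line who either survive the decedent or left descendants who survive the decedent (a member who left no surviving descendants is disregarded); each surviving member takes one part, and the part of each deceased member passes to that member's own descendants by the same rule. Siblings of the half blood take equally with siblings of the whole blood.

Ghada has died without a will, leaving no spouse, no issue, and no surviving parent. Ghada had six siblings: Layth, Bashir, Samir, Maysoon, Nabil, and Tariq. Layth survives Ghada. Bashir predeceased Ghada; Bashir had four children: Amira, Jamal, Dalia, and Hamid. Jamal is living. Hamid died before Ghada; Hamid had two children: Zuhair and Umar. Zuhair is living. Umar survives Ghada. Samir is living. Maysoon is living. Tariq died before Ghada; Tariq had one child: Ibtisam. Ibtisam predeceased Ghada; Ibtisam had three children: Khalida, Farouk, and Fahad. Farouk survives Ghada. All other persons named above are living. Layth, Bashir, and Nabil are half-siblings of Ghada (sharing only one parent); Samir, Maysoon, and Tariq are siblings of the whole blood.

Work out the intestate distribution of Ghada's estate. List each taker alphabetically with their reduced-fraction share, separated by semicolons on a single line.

No spouse, descendants, or parent survives, so the estate passes to Ghada's siblings per stirpes.
Half-blood and whole-blood siblings take equally under the stated rule.
The estate is divided into 6 equal shares of 1/6 among Layth, Bashir, Samir, Maysoon, Nabil, Tariq.
Layth is living and takes 1/6.
Bashir predeceased; the 1/6 allotted to Bashir's branch passes to Bashir's issue by representation.
The 1/6 is divided into 4 equal shares of 1/24 among Amira, Jamal, Dalia, Hamid.
Amira is living and takes 1/24.
Jamal is living and takes 1/24.
Dalia is living and takes 1/24.
Hamid predeceased; the 1/24 allotted to Hamid's branch passes to Hamid's issue by representation.
The 1/24 is divided into 2 equal shares of 1/48 among Zuhair, Umar.
Zuhair is living and takes 1/48.
Umar is living and takes 1/48.
Samir is living and takes 1/6.
Maysoon is living and takes 1/6.
Nabil is living and takes 1/6.
Tariq predeceased; the 1/6 allotted to Tariq's branch passes to Tariq's issue by representation.
Ibtisam's line is the sole branch at this level, so the full 1/6 passes to Ibtisam's issue by representation.
The 1/6 is divided into 3 equal shares of 1/18 among Khalida, Farouk, Fahad.
Khalida is living and takes 1/18.
Farouk is living and takes 1/18.
Fahad is living and takes 1/18.

Amira 1/24; Dalia 1/24; Fahad 1/18; Farouk 1/18; Jamal 1/24; Khalida 1/18; Layth 1/6; Maysoon 1/6; Nabil 1/6; Samir 1/6; Umar 1/48; Zuhair 1/48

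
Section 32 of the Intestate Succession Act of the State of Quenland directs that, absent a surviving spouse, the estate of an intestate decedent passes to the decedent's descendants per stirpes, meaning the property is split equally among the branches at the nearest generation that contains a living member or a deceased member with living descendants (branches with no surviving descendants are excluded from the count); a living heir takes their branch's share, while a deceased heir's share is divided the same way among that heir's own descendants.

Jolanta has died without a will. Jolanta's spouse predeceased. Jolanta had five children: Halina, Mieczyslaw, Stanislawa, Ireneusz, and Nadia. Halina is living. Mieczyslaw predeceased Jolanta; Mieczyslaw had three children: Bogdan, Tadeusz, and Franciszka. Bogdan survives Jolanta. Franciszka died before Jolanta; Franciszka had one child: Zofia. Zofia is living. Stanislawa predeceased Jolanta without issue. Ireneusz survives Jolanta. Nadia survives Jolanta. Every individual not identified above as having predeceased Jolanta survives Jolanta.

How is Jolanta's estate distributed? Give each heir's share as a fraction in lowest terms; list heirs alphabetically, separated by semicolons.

There is no surviving spouse, so the entire estate passes to Jolanta's descendants per stirpes.
Stanislawa left no surviving issue, so that branch lapses and is disregarded.
The estate is divided into 4 equal shares of 1/4 among Halina, Mieczyslaw, Ireneusz, Nadia.
Halina is living and takes 1/4.
Mieczyslaw predeceased; the 1/4 allotted to Mieczyslaw's branch passes to Mieczyslaw's issue by representation.
The 1/4 is divided into 3 equal shares of 1/12 among Bogdan, Tadeusz, Franciszka.
Bogdan is living and takes 1/12.
Tadeusz is living and takes 1/12.
Franciszka predeceased; the 1/12 allotted to Franciszka's branch passes to Franciszka's issue by representation.
Zofia is the sole taker at this level and receives the full 1/12.
Ireneusz is living and takes 1/4.
Nadia is living and takes 1/4.

Bogdan 1/12; Halina 1/4; Ireneusz 1/4; Nadia 1/4; Tadeusz 1/12; Zofia 1/12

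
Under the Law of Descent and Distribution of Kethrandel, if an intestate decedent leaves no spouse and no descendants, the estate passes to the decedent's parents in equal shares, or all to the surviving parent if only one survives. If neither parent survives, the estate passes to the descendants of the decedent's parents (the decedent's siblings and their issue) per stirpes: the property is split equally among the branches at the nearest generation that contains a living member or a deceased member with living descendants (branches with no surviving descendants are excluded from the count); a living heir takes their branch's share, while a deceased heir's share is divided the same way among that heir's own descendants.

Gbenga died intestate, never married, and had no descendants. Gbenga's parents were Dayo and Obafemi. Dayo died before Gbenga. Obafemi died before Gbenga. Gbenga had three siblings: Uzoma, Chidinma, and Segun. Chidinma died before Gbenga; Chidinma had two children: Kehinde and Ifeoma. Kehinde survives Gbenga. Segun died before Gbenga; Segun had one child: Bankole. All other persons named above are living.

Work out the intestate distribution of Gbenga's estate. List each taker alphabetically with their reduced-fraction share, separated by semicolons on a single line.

Neither parent survives and there are no descendants, so the estate passes to Gbenga's siblings and their issue per stirpes.
The estate is divided into 3 equal shares of 1/3 among Uzoma, Chidinma, Segun.
Uzoma is living and takes 1/3.
Chidinma predeceased; the 1/3 allotted to Chidinma's branch passes to Chidinma's issue by representation.
The 1/3 is divided into 2 equal shares of 1/6 among Kehinde, Ifeoma.
Kehinde is living and takes 1/6.
Ifeoma is living and takes 1/6.
Segun predeceased; the 1/3 allotted to Segun's branch passes to Segun's issue by representation.
Bankole is the sole taker at this level and receives the full 1/3.

Bankole 1/3; Ifeoma 1/6; Kehinde 1/6; Uzoma 1/3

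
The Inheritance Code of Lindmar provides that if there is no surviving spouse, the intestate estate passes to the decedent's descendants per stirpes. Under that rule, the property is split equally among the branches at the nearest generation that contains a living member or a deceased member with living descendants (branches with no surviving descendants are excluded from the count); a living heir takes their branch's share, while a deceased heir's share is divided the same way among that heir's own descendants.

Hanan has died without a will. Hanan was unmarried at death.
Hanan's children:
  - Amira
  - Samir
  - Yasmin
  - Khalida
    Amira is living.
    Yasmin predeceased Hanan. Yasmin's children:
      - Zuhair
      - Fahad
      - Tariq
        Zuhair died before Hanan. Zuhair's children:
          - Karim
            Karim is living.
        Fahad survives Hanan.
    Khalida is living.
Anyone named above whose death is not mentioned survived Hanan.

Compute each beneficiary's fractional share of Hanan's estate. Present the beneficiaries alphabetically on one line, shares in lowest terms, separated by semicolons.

There is no surviving spouse, so the entire estate passes to Hanan's descendants per stirpes.
The estate is divided into 4 equal shares of 1/4 among Amira, Samir, Yasmin, Khalida.
Amira is living and takes 1/4.
Samir is living and takes 1/4.
Yasmin predeceased; the 1/4 allotted to Yasmin's branch passes to Yasmin's issue by representation.
The 1/4 is divided into 3 equal shares of 1/12 among Zuhair, Fahad, Tariq.
Zuhair predeceased; the 1/12 allotted to Zuhair's branch passes to Zuhair's issue by representation.
Karim is the sole taker at this level and receives the full 1/12.
Fahad is living and takes 1/12.
Tariq is living and takes 1/12.
Khalida is living and takes 1/4.

Amira 1/4; Fahad 1/12; Karim 1/12; Khalida 1/4; Samir 1/4; Tariq 1/12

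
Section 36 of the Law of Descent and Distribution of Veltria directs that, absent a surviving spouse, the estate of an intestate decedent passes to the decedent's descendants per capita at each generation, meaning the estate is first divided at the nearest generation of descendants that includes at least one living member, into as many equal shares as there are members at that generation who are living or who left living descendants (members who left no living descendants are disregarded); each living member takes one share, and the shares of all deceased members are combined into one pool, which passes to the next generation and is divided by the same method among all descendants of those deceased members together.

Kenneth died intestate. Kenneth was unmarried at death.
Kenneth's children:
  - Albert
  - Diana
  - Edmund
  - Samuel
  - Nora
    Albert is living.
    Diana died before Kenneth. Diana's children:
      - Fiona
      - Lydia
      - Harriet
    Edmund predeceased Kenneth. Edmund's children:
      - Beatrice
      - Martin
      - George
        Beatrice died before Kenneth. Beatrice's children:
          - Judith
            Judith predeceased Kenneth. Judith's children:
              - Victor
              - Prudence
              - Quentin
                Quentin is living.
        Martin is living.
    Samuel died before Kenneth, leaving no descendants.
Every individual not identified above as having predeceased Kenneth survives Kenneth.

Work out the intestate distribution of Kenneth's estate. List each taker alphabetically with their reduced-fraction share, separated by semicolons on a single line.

There is no surviving spouse, so the entire estate passes to Kenneth's descendants per capita at each generation.
At generation 1 (Albert, Diana, Edmund, Nora) there are 4 shares of (1)/4 = 1/4 each.
Living: Albert and Nora — each takes 1/4.
Deceased: Diana and Edmund. Their combined 1/2 is pooled and carried to generation 2.
At generation 2 (Fiona, Lydia, Harriet, Beatrice, Martin, George) there are 6 shares of (1/2)/6 = 1/12 each.
Living: Fiona, Lydia, Harriet, Martin, and George — each takes 1/12.
Deceased: Beatrice. That 1/12 share is carried to generation 3.
At generation 3 (Judith) there are 1 shares of (1/12)/1 = 1/12 each.
Deceased: Judith. That 1/12 share is carried to generation 4.
At generation 4 (Victor, Prudence, Quentin) there are 3 shares of (1/12)/3 = 1/36 each.
Living: Victor, Prudence, and Quentin — each takes 1/36.

Albert 1/4; Fiona 1/12; George 1/12; Harriet 1/12; Lydia 1/12; Martin 1/12; Nora 1/4; Prudence 1/36; Quentin 1/36; Victor 1/36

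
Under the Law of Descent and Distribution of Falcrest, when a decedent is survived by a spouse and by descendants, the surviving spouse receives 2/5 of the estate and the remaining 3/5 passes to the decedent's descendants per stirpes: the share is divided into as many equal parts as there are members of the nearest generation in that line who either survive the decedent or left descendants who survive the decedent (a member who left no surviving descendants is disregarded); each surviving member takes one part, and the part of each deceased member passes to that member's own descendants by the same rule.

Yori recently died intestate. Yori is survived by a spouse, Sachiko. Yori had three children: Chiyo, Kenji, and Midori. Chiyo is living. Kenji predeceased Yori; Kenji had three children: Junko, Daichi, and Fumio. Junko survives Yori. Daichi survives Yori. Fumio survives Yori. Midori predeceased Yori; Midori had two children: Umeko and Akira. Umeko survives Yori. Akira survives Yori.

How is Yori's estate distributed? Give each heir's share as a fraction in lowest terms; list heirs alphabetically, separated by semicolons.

Akira 1/10; Chiyo 1/5; Daichi 1/15; Fumio 1/15; Junko 1/15; Sachiko 2/5; Umeko 1/10

Sachiko, as surviving spouse, takes 2/5.
The remaining 3/5 passes to Yori's descendants per stirpes.
The 3/5 is divided into 3 equal shares of 1/5 among Chiyo, Kenji, Midori.
Chiyo is living and takes 1/5.
Kenji predeceased; the 1/5 allotted to Kenji's branch passes to Kenji's issue by representation.
The 1/5 is divided into 3 equal shares of 1/15 among Junko, Daichi, Fumio.
Junko is living and takes 1/15.
Daichi is living and takes 1/15.
Fumio is living and takes 1/15.
Midori predeceased; the 1/5 allotted to Midori's branch passes to Midori's issue by representation.
The 1/5 is divided into 2 equal shares of 1/10 among Umeko, Akira.
Umeko is living and takes 1/10.
Akira is living and takes 1/10.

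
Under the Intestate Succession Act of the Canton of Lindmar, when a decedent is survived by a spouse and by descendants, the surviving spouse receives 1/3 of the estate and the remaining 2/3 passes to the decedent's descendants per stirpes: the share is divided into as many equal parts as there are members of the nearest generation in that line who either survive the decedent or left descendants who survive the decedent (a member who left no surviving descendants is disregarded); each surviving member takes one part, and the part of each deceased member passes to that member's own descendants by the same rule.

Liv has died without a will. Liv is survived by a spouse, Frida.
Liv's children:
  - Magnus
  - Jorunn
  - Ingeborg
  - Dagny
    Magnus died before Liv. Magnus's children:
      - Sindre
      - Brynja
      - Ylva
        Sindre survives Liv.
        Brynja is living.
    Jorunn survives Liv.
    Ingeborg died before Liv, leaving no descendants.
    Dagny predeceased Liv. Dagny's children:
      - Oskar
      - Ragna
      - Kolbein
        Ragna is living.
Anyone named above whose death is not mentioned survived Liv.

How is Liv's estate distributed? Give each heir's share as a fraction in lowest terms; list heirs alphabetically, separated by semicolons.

Frida, as surviving spouse, takes 1/3.
The remaining 2/3 passes to Liv's descendants per stirpes.
Ingeborg left no surviving issue, so that branch lapses and is disregarded.
The 2/3 is divided into 3 equal shares of 2/9 among Magnus, Jorunn, Dagny.
Magnus predeceased; the 2/9 allotted to Magnus's branch passes to Magnus's issue by representation.
The 2/9 is divided into 3 equal shares of 2/27 among Sindre, Brynja, Ylva.
Sindre is living and takes 2/27.
Brynja is living and takes 2/27.
Ylva is living and takes 2/27.
Jorunn is living and takes 2/9.
Dagny predeceased; the 2/9 allotted to Dagny's branch passes to Dagny's issue by representation.
The 2/9 is divided into 3 equal shares of 2/27 among Oskar, Ragna, Kolbein.
Oskar is living and takes 2/27.
Ragna is living and takes 2/27.
Kolbein is living and takes 2/27.

Brynja 2/27; Frida 1/3; Jorunn 2/9; Kolbein 2/27; Oskar 2/27; Ragna 2/27; Sindre 2/27; Ylva 2/27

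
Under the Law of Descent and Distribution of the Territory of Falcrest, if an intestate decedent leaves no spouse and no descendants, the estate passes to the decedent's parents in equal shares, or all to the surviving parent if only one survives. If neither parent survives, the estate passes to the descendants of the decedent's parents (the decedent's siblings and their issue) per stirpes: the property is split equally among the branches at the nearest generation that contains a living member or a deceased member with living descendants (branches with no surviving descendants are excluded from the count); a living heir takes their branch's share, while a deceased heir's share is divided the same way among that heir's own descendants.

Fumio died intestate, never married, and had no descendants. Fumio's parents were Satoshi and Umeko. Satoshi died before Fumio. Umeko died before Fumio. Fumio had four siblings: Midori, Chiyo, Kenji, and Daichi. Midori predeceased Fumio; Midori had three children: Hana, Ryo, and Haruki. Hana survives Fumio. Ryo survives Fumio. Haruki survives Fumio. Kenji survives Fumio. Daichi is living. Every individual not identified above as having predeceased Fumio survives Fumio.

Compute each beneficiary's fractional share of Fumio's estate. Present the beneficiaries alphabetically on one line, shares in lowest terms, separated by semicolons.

Neither parent survives and there are no descendants, so the estate passes to Fumio's siblings and their issue per stirpes.
The estate is divided into 4 equal shares of 1/4 among Midori, Chiyo, Kenji, Daichi.
Midori predeceased; the 1/4 allotted to Midori's branch passes to Midori's issue by representation.
The 1/4 is divided into 3 equal shares of 1/12 among Hana, Ryo, Haruki.
Hana is living and takes 1/12.
Ryo is living and takes 1/12.
Haruki is living and takes 1/12.
Chiyo is living and takes 1/4.
Kenji is living and takes 1/4.
Daichi is living and takes 1/4.

Chiyo 1/4; Daichi 1/4; Hana 1/12; Haruki 1/12; Kenji 1/4; Ryo 1/12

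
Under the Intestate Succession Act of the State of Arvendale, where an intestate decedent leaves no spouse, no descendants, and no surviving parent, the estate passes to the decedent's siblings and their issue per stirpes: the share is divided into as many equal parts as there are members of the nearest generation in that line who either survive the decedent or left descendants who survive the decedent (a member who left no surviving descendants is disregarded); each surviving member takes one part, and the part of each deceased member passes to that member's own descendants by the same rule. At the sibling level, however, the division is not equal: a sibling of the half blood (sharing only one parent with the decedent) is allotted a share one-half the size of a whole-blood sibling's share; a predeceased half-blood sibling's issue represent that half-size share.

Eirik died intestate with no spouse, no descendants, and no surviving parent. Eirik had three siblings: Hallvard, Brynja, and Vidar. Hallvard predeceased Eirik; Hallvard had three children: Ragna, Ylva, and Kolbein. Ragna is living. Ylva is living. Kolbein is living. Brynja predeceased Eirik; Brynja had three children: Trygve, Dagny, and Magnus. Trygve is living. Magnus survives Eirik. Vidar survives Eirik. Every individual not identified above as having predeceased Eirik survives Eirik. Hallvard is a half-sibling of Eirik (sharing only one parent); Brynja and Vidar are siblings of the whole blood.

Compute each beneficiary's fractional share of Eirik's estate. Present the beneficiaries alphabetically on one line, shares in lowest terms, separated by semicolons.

No spouse, descendants, or parent survives, so the estate passes to Eirik's siblings per stirpes.
Half-blood siblings count for one-half the weight of whole-blood siblings at the initial division.
Dividing 1 in proportion to weights (total weight 5/2): Hallvard (weight 1/2) → 1/5; Brynja (weight 1) → 2/5; Vidar (weight 1) → 2/5.
Hallvard predeceased; the 1/5 allotted to Hallvard's branch passes to Hallvard's issue by representation.
The 1/5 is divided into 3 equal shares of 1/15 among Ragna, Ylva, Kolbein.
Ragna is living and takes 1/15.
Ylva is living and takes 1/15.
Kolbein is living and takes 1/15.
Brynja predeceased; the 2/5 allotted to Brynja's branch passes to Brynja's issue by representation.
The 2/5 is divided into 3 equal shares of 2/15 among Trygve, Dagny, Magnus.
Trygve is living and takes 2/15.
Dagny is living and takes 2/15.
Magnus is living and takes 2/15.
Vidar is living and takes 2/5.

Dagny 2/15; Kolbein 1/15; Magnus 2/15; Ragna 1/15; Trygve 2/15; Vidar 2/5; Ylva 1/15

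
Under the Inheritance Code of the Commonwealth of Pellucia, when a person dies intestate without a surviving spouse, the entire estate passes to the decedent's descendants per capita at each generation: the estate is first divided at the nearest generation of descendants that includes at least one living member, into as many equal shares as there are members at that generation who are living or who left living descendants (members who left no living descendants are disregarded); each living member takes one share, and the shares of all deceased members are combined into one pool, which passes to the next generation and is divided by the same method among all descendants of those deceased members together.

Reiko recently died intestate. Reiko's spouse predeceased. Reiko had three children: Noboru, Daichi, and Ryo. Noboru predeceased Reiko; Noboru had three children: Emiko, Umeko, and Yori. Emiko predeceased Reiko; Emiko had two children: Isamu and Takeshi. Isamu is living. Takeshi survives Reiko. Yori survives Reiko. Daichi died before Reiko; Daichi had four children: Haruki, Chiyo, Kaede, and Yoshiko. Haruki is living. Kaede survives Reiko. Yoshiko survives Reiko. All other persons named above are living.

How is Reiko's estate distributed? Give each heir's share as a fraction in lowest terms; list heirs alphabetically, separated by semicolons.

There is no surviving spouse, so the entire estate passes to Reiko's descendants per capita at each generation.
At generation 1 (Noboru, Daichi, Ryo) there are 3 shares of (1)/3 = 1/3 each.
Living: Ryo — each takes 1/3.
Deceased: Noboru and Daichi. Their combined 2/3 is pooled and carried to generation 2.
At generation 2 (Emiko, Umeko, Yori, Haruki, Chiyo, Kaede, Yoshiko) there are 7 shares of (2/3)/7 = 2/21 each.
Living: Umeko, Yori, Haruki, Chiyo, Kaede, and Yoshiko — each takes 2/21.
Deceased: Emiko. That 2/21 share is carried to generation 3.
At generation 3 (Isamu, Takeshi) there are 2 shares of (2/21)/2 = 1/21 each.
Living: Isamu and Takeshi — each takes 1/21.

Chiyo 2/21; Haruki 2/21; Isamu 1/21; Kaede 2/21; Ryo 1/3; Takeshi 1/21; Umeko 2/21; Yori 2/21; Yoshiko 2/21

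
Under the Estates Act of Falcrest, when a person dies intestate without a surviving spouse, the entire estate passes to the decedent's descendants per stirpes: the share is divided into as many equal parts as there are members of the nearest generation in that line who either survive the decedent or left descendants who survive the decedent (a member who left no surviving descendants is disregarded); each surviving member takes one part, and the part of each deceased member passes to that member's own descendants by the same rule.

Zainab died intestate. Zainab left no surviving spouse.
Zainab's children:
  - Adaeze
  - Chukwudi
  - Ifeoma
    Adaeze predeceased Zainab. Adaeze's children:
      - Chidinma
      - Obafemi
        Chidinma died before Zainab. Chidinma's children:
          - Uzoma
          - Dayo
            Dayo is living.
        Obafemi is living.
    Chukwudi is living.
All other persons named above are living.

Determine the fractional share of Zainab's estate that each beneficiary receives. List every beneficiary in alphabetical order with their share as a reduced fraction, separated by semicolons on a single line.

Chukwudi 1/3; Dayo 1/12; Ifeoma 1/3; Obafemi 1/6; Uzoma 1/12

There is no surviving spouse, so the entire estate passes to Zainab's descendants per stirpes.
The estate is divided into 3 equal shares of 1/3 among Adaeze, Chukwudi, Ifeoma.
Adaeze predeceased; the 1/3 allotted to Adaeze's branch passes to Adaeze's issue by representation.
The 1/3 is divided into 2 equal shares of 1/6 among Chidinma, Obafemi.
Chidinma predeceased; the 1/6 allotted to Chidinma's branch passes to Chidinma's issue by representation.
The 1/6 is divided into 2 equal shares of 1/12 among Uzoma, Dayo.
Uzoma is living and takes 1/12.
Dayo is living and takes 1/12.
Obafemi is living and takes 1/6.
Chukwudi is living and takes 1/3.
Ifeoma is living and takes 1/3.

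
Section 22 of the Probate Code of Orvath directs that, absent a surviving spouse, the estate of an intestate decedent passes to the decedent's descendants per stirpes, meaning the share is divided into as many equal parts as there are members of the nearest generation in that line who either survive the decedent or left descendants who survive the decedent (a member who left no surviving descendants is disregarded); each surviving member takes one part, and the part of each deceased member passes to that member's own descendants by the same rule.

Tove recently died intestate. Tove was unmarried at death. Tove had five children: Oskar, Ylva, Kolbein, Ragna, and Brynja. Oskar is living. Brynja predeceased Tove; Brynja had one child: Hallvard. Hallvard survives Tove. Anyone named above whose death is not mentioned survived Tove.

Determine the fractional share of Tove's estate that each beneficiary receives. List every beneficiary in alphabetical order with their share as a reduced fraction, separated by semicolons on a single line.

Hallvard 1/5; Kolbein 1/5; Oskar 1/5; Ragna 1/5; Ylva 1/5

There is no surviving spouse, so the entire estate passes to Tove's descendants per stirpes.
The estate is divided into 5 equal shares of 1/5 among Oskar, Ylva, Kolbein, Ragna, Brynja.
Oskar is living and takes 1/5.
Ylva is living and takes 1/5.
Kolbein is living and takes 1/5.
Ragna is living and takes 1/5.
Brynja predeceased; the 1/5 allotted to Brynja's branch passes to Brynja's issue by representation.
Hallvard is the sole taker at this level and receives the full 1/5.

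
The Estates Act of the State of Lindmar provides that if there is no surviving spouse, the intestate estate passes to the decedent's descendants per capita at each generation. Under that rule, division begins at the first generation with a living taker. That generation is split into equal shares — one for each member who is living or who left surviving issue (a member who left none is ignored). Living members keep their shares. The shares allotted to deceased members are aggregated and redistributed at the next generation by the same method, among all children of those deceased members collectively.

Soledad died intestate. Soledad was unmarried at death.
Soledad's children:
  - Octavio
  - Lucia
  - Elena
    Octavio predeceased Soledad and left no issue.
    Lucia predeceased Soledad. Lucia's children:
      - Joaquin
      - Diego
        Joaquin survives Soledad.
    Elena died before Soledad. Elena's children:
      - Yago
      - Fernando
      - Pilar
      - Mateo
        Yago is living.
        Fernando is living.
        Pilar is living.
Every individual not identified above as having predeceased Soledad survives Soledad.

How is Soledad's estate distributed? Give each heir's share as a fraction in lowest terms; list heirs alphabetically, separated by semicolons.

Diego 1/6; Fernando 1/6; Joaquin 1/6; Mateo 1/6; Pilar 1/6; Yago 1/6

There is no surviving spouse, so the entire estate passes to Soledad's descendants per capita at each generation.
No one at generation 1 (Lucia, Elena) is living; moving to the next generation.
At generation 2 (Joaquin, Diego, Yago, Fernando, Pilar, Mateo) there are 6 shares of (1)/6 = 1/6 each.
Living: Joaquin, Diego, Yago, Fernando, Pilar, and Mateo — each takes 1/6.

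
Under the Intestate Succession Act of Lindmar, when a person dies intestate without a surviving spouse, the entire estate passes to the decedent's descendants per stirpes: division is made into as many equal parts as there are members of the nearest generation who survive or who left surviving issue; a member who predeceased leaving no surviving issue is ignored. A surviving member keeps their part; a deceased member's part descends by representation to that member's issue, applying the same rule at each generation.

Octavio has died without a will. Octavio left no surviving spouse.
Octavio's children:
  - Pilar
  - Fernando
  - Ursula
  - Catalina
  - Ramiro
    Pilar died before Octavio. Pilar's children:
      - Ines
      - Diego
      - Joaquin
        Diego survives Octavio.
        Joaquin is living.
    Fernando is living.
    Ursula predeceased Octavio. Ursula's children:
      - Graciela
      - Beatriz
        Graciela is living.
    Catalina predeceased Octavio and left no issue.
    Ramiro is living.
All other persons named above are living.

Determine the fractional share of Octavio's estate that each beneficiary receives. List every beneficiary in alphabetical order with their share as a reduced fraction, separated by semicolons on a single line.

Beatriz 1/8; Diego 1/12; Fernando 1/4; Graciela 1/8; Ines 1/12; Joaquin 1/12; Ramiro 1/4

There is no surviving spouse, so the entire estate passes to Octavio's descendants per stirpes.
Catalina left no surviving issue, so that branch lapses and is disregarded.
The estate is divided into 4 equal shares of 1/4 among Pilar, Fernando, Ursula, Ramiro.
Pilar predeceased; the 1/4 allotted to Pilar's branch passes to Pilar's issue by representation.
The 1/4 is divided into 3 equal shares of 1/12 among Ines, Diego, Joaquin.
Ines is living and takes 1/12.
Diego is living and takes 1/12.
Joaquin is living and takes 1/12.
Fernando is living and takes 1/4.
Ursula predeceased; the 1/4 allotted to Ursula's branch passes to Ursula's issue by representation.
The 1/4 is divided into 2 equal shares of 1/8 among Graciela, Beatriz.
Graciela is living and takes 1/8.
Beatriz is living and takes 1/8.
Ramiro is living and takes 1/4.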